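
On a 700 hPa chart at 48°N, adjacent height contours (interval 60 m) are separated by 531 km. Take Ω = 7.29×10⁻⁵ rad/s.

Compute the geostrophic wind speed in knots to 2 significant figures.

20 knots

Coriolis parameter at 48°N:
f = 2Ω sin φ = 2 × 7.29×10⁻⁵ × sin 48° = 1.08×10⁻⁴ s⁻¹
Height gradient: |∂Z/∂n| = 60 m / 531000 m = 1.13×10⁻⁴
On a pressure surface, geostrophic balance gives V_g = (g/f)|∂Z/∂n|:
V_g = 9.81 × 1.13×10⁻⁴ / 1.08×10⁻⁴ = 10.2 m/s
Converting: 10.2 m/s × 1.944 = 20 knots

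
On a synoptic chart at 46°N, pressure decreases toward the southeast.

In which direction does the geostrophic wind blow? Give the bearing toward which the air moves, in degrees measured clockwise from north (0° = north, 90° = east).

The pressure-gradient force points toward the southeast (bearing 135°).
Geostrophic balance: in the Northern Hemisphere the Coriolis force deflects motion to the right, so the geostrophic wind blows 90° to the right of the pressure-gradient force (low pressure on the left).
Rotating 135° by 90° clockwise gives 225° — the wind blows toward the southwest.

225°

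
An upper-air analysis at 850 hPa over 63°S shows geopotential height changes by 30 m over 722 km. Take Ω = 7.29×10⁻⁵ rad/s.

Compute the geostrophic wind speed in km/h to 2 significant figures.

11 km/h

Coriolis parameter at 63°S:
f = 2Ω sin φ = 2 × 7.29×10⁻⁵ × sin 63° = 1.30×10⁻⁴ s⁻¹
Height gradient: |∂Z/∂n| = 30 m / 722000 m = 4.16×10⁻⁵
On a pressure surface, geostrophic balance gives V_g = (g/f)|∂Z/∂n|:
V_g = 9.81 × 4.16×10⁻⁵ / 1.30×10⁻⁴ = 3.14 m/s
Converting: 3.14 m/s × 3.6 = 11 km/h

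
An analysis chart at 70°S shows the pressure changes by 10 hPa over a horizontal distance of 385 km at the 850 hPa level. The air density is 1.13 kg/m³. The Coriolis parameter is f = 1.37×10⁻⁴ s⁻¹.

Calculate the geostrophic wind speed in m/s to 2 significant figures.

Pressure gradient: |∂P/∂n| = 1000 Pa / 385000 m = 2.60×10⁻³ Pa/m
Geostrophic balance (pressure-gradient force = Coriolis force):
V_g = (1/(fρ)) |∂P/∂n| = 2.60×10⁻³ / (1.37×10⁻⁴ × 1.13) = 16.8 m/s

17 m/s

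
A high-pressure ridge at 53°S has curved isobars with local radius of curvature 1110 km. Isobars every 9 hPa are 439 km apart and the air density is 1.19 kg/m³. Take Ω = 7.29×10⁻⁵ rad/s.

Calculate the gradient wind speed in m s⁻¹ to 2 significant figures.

Coriolis parameter at 53°S:
f = 2Ω sin φ = 2 × 7.29×10⁻⁵ × sin 53° = 1.16×10⁻⁴ s⁻¹
Pressure gradient: |∂P/∂n| = 900 Pa / 439000 m = 2.05×10⁻³ Pa/m
Geostrophic speed: V_g = |∂P/∂n|/(fρ) = 2.05×10⁻³/(1.16×10⁻⁴ × 1.19) = 14.8 m/s
Around a high, pressure-gradient force acts outward with centrifugal, so Coriolis balances both:
fV = (1/ρ)|∂P/∂n| + V²/R  →  V² − fR·V + fR·V_g = 0
With fR = 1.16×10⁻⁴ × 1110×10³ m = 129 m/s:
V = [fR − √((fR)² − 4 fR V_g)]/2 = [129 − √(129² − 4×129×14.8)]/2 = 17 m/s
Supergeostrophic (V > V_g = 14.8 m/s), as expected around a high.

17 m s⁻¹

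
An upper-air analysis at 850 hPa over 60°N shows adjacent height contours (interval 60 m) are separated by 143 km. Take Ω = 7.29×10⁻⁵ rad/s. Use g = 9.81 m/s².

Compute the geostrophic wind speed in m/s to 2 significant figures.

Coriolis parameter at 60°N:
f = 2Ω sin φ = 2 × 7.29×10⁻⁵ × sin 60° = 1.26×10⁻⁴ s⁻¹
Height gradient: |∂Z/∂n| = 60 m / 143000 m = 4.20×10⁻⁴
On a pressure surface, geostrophic balance gives V_g = (g/f)|∂Z/∂n|:
V_g = 9.81 × 4.20×10⁻⁴ / 1.26×10⁻⁴ = 32.6 m/s

33 m/s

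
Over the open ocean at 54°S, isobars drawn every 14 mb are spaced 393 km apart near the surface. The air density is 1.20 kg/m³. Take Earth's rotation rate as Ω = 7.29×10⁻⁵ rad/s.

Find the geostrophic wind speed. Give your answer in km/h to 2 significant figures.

Coriolis parameter at 54°S:
f = 2Ω sin φ = 2 × 7.29×10⁻⁵ × sin 54° = 1.18×10⁻⁴ s⁻¹
Pressure gradient: |∂P/∂n| = 1400 Pa / 393000 m = 3.56×10⁻³ Pa/m
Geostrophic balance (pressure-gradient force = Coriolis force):
V_g = (1/(fρ)) |∂P/∂n| = 3.56×10⁻³ / (1.18×10⁻⁴ × 1.20) = 25.2 m/s
Converting: 25.2 m/s × 3.6 = 91 km/h

91 km/h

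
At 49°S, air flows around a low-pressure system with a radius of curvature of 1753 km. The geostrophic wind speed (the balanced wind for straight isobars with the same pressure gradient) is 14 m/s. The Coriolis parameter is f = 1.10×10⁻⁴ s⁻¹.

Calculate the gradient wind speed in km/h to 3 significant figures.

47.2 km/h

Around a low, centrifugal force acts outward with Coriolis, so pressure-gradient force balances both:
(1/ρ)|∂P/∂n| = fV + V²/R  →  V² + fR·V − fR·V_g = 0
With fR = 1.10×10⁻⁴ × 1753×10³ m = 193 m/s:
V = [−fR + √((fR)² + 4 fR V_g)]/2 = [−193 + √(193² + 4×193×14)]/2 = 13.1 m/s
Subgeostrophic (V < V_g = 14 m/s), as expected around a low.
Converting: 13.1 m/s × 3.6 = 47.2 km/h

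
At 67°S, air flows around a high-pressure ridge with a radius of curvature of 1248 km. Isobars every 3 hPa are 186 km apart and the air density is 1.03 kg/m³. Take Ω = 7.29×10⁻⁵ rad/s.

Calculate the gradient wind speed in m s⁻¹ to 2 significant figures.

13 m s⁻¹

Coriolis parameter at 67°S:
f = 2Ω sin φ = 2 × 7.29×10⁻⁵ × sin 67° = 1.34×10⁻⁴ s⁻¹
Pressure gradient: |∂P/∂n| = 300 Pa / 186000 m = 1.61×10⁻³ Pa/m
Geostrophic speed: V_g = |∂P/∂n|/(fρ) = 1.61×10⁻³/(1.34×10⁻⁴ × 1.03) = 11.7 m/s
Around a high, pressure-gradient force acts outward with centrifugal, so Coriolis balances both:
fV = (1/ρ)|∂P/∂n| + V²/R  →  V² − fR·V + fR·V_g = 0
With fR = 1.34×10⁻⁴ × 1248×10³ m = 167 m/s:
V = [fR − √((fR)² − 4 fR V_g)]/2 = [167 − √(167² − 4×167×11.7)]/2 = 12.6 m/s
Supergeostrophic (V > V_g = 11.7 m/s), as expected around a high.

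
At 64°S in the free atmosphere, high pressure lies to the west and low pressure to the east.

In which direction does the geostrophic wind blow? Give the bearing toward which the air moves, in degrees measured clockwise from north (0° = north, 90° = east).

The pressure-gradient force points toward the east (bearing 090°).
Geostrophic balance: in the Southern Hemisphere the Coriolis force deflects motion to the left, so the geostrophic wind blows 90° to the left of the pressure-gradient force (low pressure on the right).
Rotating 090° by 90° counterclockwise gives 000° — the wind blows toward the north.

000°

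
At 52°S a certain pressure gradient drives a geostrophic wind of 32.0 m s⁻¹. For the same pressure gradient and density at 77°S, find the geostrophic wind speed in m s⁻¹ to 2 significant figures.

With the same pressure gradient and density, V_g ∝ 1/f ∝ 1/sin φ.
V₂ = V₁ · sin φ₁ / sin φ₂ = 32.0 × sin 52° / sin 77°
V₂ = 32.0 × 0.7880/0.9744 = 26 m s⁻¹

26 m s⁻¹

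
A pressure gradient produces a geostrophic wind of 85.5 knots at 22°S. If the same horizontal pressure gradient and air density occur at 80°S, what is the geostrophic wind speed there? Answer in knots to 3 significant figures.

With the same pressure gradient and density, V_g ∝ 1/f ∝ 1/sin φ.
V₂ = V₁ · sin φ₁ / sin φ₂ = 85.5 × sin 22° / sin 80°
V₂ = 85.5 × 0.3746/0.9848 = 32.5 knots

32.5 knots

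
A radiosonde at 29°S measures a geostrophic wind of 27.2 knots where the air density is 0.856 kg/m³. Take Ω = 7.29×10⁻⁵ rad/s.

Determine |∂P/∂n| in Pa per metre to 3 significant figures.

8.47×10⁻⁴ Pa/m

Coriolis parameter at 29°S:
f = 2Ω sin φ = 2 × 7.29×10⁻⁵ × sin 29° = 7.07×10⁻⁵ s⁻¹
Wind speed in SI: 27.2 knots = 14.0 m/s
Geostrophic balance rearranged: |∂P/∂n| = f ρ V_g
|∂P/∂n| = 7.07×10⁻⁵ × 0.856 × 14.0 = 8.47×10⁻⁴ Pa/m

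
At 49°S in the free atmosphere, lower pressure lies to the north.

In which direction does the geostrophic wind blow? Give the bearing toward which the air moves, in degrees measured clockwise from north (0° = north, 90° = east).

270°

The pressure-gradient force points toward the north (bearing 000°).
Geostrophic balance: in the Southern Hemisphere the Coriolis force deflects motion to the left, so the geostrophic wind blows 90° to the left of the pressure-gradient force (low pressure on the right).
Rotating 000° by 90° counterclockwise gives 270° — the wind blows toward the west.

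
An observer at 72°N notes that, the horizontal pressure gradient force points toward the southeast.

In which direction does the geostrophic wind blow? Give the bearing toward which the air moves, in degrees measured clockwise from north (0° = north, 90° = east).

The pressure-gradient force points toward the southeast (bearing 135°).
Geostrophic balance: in the Northern Hemisphere the Coriolis force deflects motion to the right, so the geostrophic wind blows 90° to the right of the pressure-gradient force (low pressure on the left).
Rotating 135° by 90° clockwise gives 225° — the wind blows toward the southwest.

225°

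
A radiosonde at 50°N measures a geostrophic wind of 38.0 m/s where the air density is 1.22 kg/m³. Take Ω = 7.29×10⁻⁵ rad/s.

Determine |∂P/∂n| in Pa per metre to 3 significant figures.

Coriolis parameter at 50°N:
f = 2Ω sin φ = 2 × 7.29×10⁻⁵ × sin 50° = 1.12×10⁻⁴ s⁻¹
Geostrophic balance rearranged: |∂P/∂n| = f ρ V_g
|∂P/∂n| = 1.12×10⁻⁴ × 1.22 × 38.0 = 5.18×10⁻³ Pa/m

5.18×10⁻³ Pa/m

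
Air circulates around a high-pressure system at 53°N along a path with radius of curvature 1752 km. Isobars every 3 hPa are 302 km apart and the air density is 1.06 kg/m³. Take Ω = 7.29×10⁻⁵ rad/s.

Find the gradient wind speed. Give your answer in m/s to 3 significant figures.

8.39 m/s

Coriolis parameter at 53°N:
f = 2Ω sin φ = 2 × 7.29×10⁻⁵ × sin 53° = 1.16×10⁻⁴ s⁻¹
Pressure gradient: |∂P/∂n| = 300 Pa / 302000 m = 9.93×10⁻⁴ Pa/m
Geostrophic speed: V_g = |∂P/∂n|/(fρ) = 9.93×10⁻⁴/(1.16×10⁻⁴ × 1.06) = 8.05 m/s
Around a high, pressure-gradient force acts outward with centrifugal, so Coriolis balances both:
fV = (1/ρ)|∂P/∂n| + V²/R  →  V² − fR·V + fR·V_g = 0
With fR = 1.16×10⁻⁴ × 1752×10³ m = 204 m/s:
V = [fR − √((fR)² − 4 fR V_g)]/2 = [204 − √(204² − 4×204×8.05)]/2 = 8.39 m/s
Supergeostrophic (V > V_g = 8.05 m/s), as expected around a high.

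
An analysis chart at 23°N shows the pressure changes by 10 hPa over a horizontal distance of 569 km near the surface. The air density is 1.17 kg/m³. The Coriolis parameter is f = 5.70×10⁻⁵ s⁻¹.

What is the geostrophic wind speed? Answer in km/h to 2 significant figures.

95 km/h

Pressure gradient: |∂P/∂n| = 1000 Pa / 569000 m = 1.76×10⁻³ Pa/m
Geostrophic balance (pressure-gradient force = Coriolis force):
V_g = (1/(fρ)) |∂P/∂n| = 1.76×10⁻³ / (5.70×10⁻⁵ × 1.17) = 26.4 m/s
Converting: 26.4 m/s × 3.6 = 95 km/h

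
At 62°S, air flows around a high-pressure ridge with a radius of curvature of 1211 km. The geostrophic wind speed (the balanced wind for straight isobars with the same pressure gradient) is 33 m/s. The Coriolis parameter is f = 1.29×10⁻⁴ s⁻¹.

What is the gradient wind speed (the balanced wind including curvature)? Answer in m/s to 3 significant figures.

47.4 m/s

Around a high, pressure-gradient force acts outward with centrifugal, so Coriolis balances both:
fV = (1/ρ)|∂P/∂n| + V²/R  →  V² − fR·V + fR·V_g = 0
With fR = 1.29×10⁻⁴ × 1211×10³ m = 156 m/s:
V = [fR − √((fR)² − 4 fR V_g)]/2 = [156 − √(156² − 4×156×33)]/2 = 47.4 m/s
Supergeostrophic (V > V_g = 33 m/s), as expected around a high.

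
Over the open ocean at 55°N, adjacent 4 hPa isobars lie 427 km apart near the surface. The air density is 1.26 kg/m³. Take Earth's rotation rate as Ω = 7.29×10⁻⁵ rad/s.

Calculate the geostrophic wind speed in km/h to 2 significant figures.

22 km/h

Coriolis parameter at 55°N:
f = 2Ω sin φ = 2 × 7.29×10⁻⁵ × sin 55° = 1.19×10⁻⁴ s⁻¹
Pressure gradient: |∂P/∂n| = 400 Pa / 427000 m = 9.37×10⁻⁴ Pa/m
Geostrophic balance (pressure-gradient force = Coriolis force):
V_g = (1/(fρ)) |∂P/∂n| = 9.37×10⁻⁴ / (1.19×10⁻⁴ × 1.26) = 6.23 m/s
Converting: 6.23 m/s × 3.6 = 22 km/h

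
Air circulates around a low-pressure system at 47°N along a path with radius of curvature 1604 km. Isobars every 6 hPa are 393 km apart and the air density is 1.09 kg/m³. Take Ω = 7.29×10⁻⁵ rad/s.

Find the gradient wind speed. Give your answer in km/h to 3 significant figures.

Coriolis parameter at 47°N:
f = 2Ω sin φ = 2 × 7.29×10⁻⁵ × sin 47° = 1.07×10⁻⁴ s⁻¹
Pressure gradient: |∂P/∂n| = 600 Pa / 393000 m = 1.53×10⁻³ Pa/m
Geostrophic speed: V_g = |∂P/∂n|/(fρ) = 1.53×10⁻³/(1.07×10⁻⁴ × 1.09) = 13.1 m/s
Around a low, centrifugal force acts outward with Coriolis, so pressure-gradient force balances both:
(1/ρ)|∂P/∂n| = fV + V²/R  →  V² + fR·V − fR·V_g = 0
With fR = 1.07×10⁻⁴ × 1604×10³ m = 171 m/s:
V = [−fR + √((fR)² + 4 fR V_g)]/2 = [−171 + √(171² + 4×171×13.1)]/2 = 12.3 m/s
Subgeostrophic (V < V_g = 13.1 m/s), as expected around a low.
Converting: 12.3 m/s × 3.6 = 44.1 km/h

44.1 km/h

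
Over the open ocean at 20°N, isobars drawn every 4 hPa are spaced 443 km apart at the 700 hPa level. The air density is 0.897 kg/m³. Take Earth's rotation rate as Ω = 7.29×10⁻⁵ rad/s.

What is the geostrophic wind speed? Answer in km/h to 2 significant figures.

Coriolis parameter at 20°N:
f = 2Ω sin φ = 2 × 7.29×10⁻⁵ × sin 20° = 4.99×10⁻⁵ s⁻¹
Pressure gradient: |∂P/∂n| = 400 Pa / 443000 m = 9.03×10⁻⁴ Pa/m
Geostrophic balance (pressure-gradient force = Coriolis force):
V_g = (1/(fρ)) |∂P/∂n| = 9.03×10⁻⁴ / (4.99×10⁻⁵ × 0.897) = 20.2 m/s
Converting: 20.2 m/s × 3.6 = 73 km/h

73 km/h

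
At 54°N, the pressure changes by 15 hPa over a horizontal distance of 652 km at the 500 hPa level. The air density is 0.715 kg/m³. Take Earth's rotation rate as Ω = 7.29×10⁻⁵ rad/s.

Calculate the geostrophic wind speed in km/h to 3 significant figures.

98.2 km/h

Coriolis parameter at 54°N:
f = 2Ω sin φ = 2 × 7.29×10⁻⁵ × sin 54° = 1.18×10⁻⁴ s⁻¹
Pressure gradient: |∂P/∂n| = 1500 Pa / 652000 m = 2.30×10⁻³ Pa/m
Geostrophic balance (pressure-gradient force = Coriolis force):
V_g = (1/(fρ)) |∂P/∂n| = 2.30×10⁻³ / (1.18×10⁻⁴ × 0.715) = 27.3 m/s
Converting: 27.3 m/s × 3.6 = 98.2 km/h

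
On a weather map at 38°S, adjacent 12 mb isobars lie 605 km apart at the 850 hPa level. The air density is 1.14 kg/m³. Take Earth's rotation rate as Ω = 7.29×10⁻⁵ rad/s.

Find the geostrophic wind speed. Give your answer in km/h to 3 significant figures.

Coriolis parameter at 38°S:
f = 2Ω sin φ = 2 × 7.29×10⁻⁵ × sin 38° = 8.98×10⁻⁵ s⁻¹
Pressure gradient: |∂P/∂n| = 1200 Pa / 605000 m = 1.98×10⁻³ Pa/m
Geostrophic balance (pressure-gradient force = Coriolis force):
V_g = (1/(fρ)) |∂P/∂n| = 1.98×10⁻³ / (8.98×10⁻⁵ × 1.14) = 19.4 m/s
Converting: 19.4 m/s × 3.6 = 69.8 km/h

69.8 km/h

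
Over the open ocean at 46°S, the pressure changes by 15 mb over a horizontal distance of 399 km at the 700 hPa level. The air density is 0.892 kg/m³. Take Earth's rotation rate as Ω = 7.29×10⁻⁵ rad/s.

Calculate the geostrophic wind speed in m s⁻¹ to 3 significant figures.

40.2 m s⁻¹

Coriolis parameter at 46°S:
f = 2Ω sin φ = 2 × 7.29×10⁻⁵ × sin 46° = 1.05×10⁻⁴ s⁻¹
Pressure gradient: |∂P/∂n| = 1500 Pa / 399000 m = 3.76×10⁻³ Pa/m
Geostrophic balance (pressure-gradient force = Coriolis force):
V_g = (1/(fρ)) |∂P/∂n| = 3.76×10⁻³ / (1.05×10⁻⁴ × 0.892) = 40.2 m/s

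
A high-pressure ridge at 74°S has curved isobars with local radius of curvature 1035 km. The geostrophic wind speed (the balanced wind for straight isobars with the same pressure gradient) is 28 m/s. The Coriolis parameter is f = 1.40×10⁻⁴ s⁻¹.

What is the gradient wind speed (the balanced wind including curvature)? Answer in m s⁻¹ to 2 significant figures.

Around a high, pressure-gradient force acts outward with centrifugal, so Coriolis balances both:
fV = (1/ρ)|∂P/∂n| + V²/R  →  V² − fR·V + fR·V_g = 0
With fR = 1.40×10⁻⁴ × 1035×10³ m = 145 m/s:
V = [fR − √((fR)² − 4 fR V_g)]/2 = [145 − √(145² − 4×145×28)]/2 = 37.9 m/s
Supergeostrophic (V > V_g = 28 m/s), as expected around a high.

38 m s⁻¹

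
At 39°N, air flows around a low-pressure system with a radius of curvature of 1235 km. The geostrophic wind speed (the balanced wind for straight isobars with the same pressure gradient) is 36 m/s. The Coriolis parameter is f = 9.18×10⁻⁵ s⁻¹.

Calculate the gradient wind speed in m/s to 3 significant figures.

28.7 m/s

Around a low, centrifugal force acts outward with Coriolis, so pressure-gradient force balances both:
(1/ρ)|∂P/∂n| = fV + V²/R  →  V² + fR·V − fR·V_g = 0
With fR = 9.18×10⁻⁵ × 1235×10³ m = 113 m/s:
V = [−fR + √((fR)² + 4 fR V_g)]/2 = [−113 + √(113² + 4×113×36)]/2 = 28.7 m/s
Subgeostrophic (V < V_g = 36 m/s), as expected around a low.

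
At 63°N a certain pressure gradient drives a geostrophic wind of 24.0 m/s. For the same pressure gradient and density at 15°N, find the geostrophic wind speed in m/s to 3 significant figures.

With the same pressure gradient and density, V_g ∝ 1/f ∝ 1/sin φ.
V₂ = V₁ · sin φ₁ / sin φ₂ = 24.0 × sin 63° / sin 15°
V₂ = 24.0 × 0.8910/0.2588 = 82.6 m/s

82.6 m/s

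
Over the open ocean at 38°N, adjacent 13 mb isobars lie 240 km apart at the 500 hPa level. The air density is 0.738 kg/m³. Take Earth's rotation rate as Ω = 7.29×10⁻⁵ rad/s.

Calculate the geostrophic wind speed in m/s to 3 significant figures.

81.8 m/s

Coriolis parameter at 38°N:
f = 2Ω sin φ = 2 × 7.29×10⁻⁵ × sin 38° = 8.98×10⁻⁵ s⁻¹
Pressure gradient: |∂P/∂n| = 1300 Pa / 240000 m = 5.42×10⁻³ Pa/m
Geostrophic balance (pressure-gradient force = Coriolis force):
V_g = (1/(fρ)) |∂P/∂n| = 5.42×10⁻³ / (8.98×10⁻⁵ × 0.738) = 81.8 m/s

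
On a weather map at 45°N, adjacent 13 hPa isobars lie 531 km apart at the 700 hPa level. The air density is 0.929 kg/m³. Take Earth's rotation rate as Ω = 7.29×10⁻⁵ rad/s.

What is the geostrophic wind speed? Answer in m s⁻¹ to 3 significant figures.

Coriolis parameter at 45°N:
f = 2Ω sin φ = 2 × 7.29×10⁻⁵ × sin 45° = 1.03×10⁻⁴ s⁻¹
Pressure gradient: |∂P/∂n| = 1300 Pa / 531000 m = 2.45×10⁻³ Pa/m
Geostrophic balance (pressure-gradient force = Coriolis force):
V_g = (1/(fρ)) |∂P/∂n| = 2.45×10⁻³ / (1.03×10⁻⁴ × 0.929) = 25.6 m/s

25.6 m s⁻¹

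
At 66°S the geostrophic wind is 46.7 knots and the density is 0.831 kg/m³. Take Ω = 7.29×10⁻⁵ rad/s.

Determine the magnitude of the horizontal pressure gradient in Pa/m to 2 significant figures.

Coriolis parameter at 66°S:
f = 2Ω sin φ = 2 × 7.29×10⁻⁵ × sin 66° = 1.33×10⁻⁴ s⁻¹
Wind speed in SI: 46.7 knots = 24.0 m/s
Geostrophic balance rearranged: |∂P/∂n| = f ρ V_g
|∂P/∂n| = 1.33×10⁻⁴ × 0.831 × 24.0 = 2.66×10⁻³ Pa/m

2.7×10⁻³ Pa/m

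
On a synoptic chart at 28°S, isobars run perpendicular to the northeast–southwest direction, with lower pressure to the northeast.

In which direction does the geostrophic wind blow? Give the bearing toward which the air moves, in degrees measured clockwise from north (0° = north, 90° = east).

The pressure-gradient force points toward the northeast (bearing 045°).
Geostrophic balance: in the Southern Hemisphere the Coriolis force deflects motion to the left, so the geostrophic wind blows 90° to the left of the pressure-gradient force (low pressure on the right).
Rotating 045° by 90° counterclockwise gives 315° — the wind blows toward the northwest.

315°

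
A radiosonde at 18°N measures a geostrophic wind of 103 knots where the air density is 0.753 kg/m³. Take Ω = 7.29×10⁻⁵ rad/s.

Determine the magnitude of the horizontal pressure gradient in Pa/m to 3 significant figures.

Coriolis parameter at 18°N:
f = 2Ω sin φ = 2 × 7.29×10⁻⁵ × sin 18° = 4.51×10⁻⁵ s⁻¹
Wind speed in SI: 103 knots = 53.0 m/s
Geostrophic balance rearranged: |∂P/∂n| = f ρ V_g
|∂P/∂n| = 4.51×10⁻⁵ × 0.753 × 53.0 = 1.80×10⁻³ Pa/m

1.80×10⁻³ Pa/m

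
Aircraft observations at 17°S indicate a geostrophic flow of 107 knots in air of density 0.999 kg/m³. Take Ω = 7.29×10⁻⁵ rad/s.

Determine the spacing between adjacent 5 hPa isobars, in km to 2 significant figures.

Coriolis parameter at 17°S:
f = 2Ω sin φ = 2 × 7.29×10⁻⁵ × sin 17° = 4.26×10⁻⁵ s⁻¹
Wind speed in SI: 107 knots = 55.0 m/s
Geostrophic balance rearranged: |∂P/∂n| = f ρ V_g
|∂P/∂n| = 4.26×10⁻⁵ × 0.999 × 55.0 = 2.34×10⁻³ Pa/m
Isobar spacing: Δn = ΔP/|∂P/∂n| = 500 Pa / 2.34×10⁻³ Pa/m = 213299 m ≈ 210 km

210 km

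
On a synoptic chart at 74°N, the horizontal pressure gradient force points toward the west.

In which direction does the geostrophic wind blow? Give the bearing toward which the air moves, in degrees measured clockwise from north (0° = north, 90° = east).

000°

The pressure-gradient force points toward the west (bearing 270°).
Geostrophic balance: in the Northern Hemisphere the Coriolis force deflects motion to the right, so the geostrophic wind blows 90° to the right of the pressure-gradient force (low pressure on the left).
Rotating 270° by 90° clockwise gives 000° — the wind blows toward the north.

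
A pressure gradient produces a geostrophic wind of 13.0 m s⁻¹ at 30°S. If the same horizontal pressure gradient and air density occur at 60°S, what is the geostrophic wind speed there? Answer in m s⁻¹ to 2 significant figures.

With the same pressure gradient and density, V_g ∝ 1/f ∝ 1/sin φ.
V₂ = V₁ · sin φ₁ / sin φ₂ = 13.0 × sin 30° / sin 60°
V₂ = 13.0 × 0.5000/0.8660 = 7.5 m s⁻¹

7.5 m s⁻¹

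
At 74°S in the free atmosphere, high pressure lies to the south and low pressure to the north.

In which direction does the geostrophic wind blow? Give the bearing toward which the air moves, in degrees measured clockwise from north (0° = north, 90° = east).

The pressure-gradient force points toward the north (bearing 000°).
Geostrophic balance: in the Southern Hemisphere the Coriolis force deflects motion to the left, so the geostrophic wind blows 90° to the left of the pressure-gradient force (low pressure on the right).
Rotating 000° by 90° counterclockwise gives 270° — the wind blows toward the west.

270°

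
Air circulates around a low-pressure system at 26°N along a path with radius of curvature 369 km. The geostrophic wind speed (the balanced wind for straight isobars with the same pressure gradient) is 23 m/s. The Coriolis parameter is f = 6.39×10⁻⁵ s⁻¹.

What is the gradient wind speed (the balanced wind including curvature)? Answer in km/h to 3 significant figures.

Around a low, centrifugal force acts outward with Coriolis, so pressure-gradient force balances both:
(1/ρ)|∂P/∂n| = fV + V²/R  →  V² + fR·V − fR·V_g = 0
With fR = 6.39×10⁻⁵ × 369×10³ m = 23.6 m/s:
V = [−fR + √((fR)² + 4 fR V_g)]/2 = [−23.6 + √(23.6² + 4×23.6×23)]/2 = 14.3 m/s
Subgeostrophic (V < V_g = 23 m/s), as expected around a low.
Converting: 14.3 m/s × 3.6 = 51.5 km/h

51.5 km/h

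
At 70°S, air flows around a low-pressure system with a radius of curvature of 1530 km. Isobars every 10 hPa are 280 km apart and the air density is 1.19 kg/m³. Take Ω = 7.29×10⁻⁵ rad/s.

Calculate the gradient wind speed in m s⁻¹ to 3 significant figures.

20.0 m s⁻¹

Coriolis parameter at 70°S:
f = 2Ω sin φ = 2 × 7.29×10⁻⁵ × sin 70° = 1.37×10⁻⁴ s⁻¹
Pressure gradient: |∂P/∂n| = 1000 Pa / 280000 m = 3.57×10⁻³ Pa/m
Geostrophic speed: V_g = |∂P/∂n|/(fρ) = 3.57×10⁻³/(1.37×10⁻⁴ × 1.19) = 21.9 m/s
Around a low, centrifugal force acts outward with Coriolis, so pressure-gradient force balances both:
(1/ρ)|∂P/∂n| = fV + V²/R  →  V² + fR·V − fR·V_g = 0
With fR = 1.37×10⁻⁴ × 1530×10³ m = 210 m/s:
V = [−fR + √((fR)² + 4 fR V_g)]/2 = [−210 + √(210² + 4×210×21.9)]/2 = 20 m/s
Subgeostrophic (V < V_g = 21.9 m/s), as expected around a low.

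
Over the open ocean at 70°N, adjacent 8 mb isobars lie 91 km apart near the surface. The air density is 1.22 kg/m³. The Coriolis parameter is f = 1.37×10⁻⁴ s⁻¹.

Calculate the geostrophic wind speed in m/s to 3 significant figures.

52.6 m/s

Pressure gradient: |∂P/∂n| = 800 Pa / 91000 m = 8.79×10⁻³ Pa/m
Geostrophic balance (pressure-gradient force = Coriolis force):
V_g = (1/(fρ)) |∂P/∂n| = 8.79×10⁻³ / (1.37×10⁻⁴ × 1.22) = 52.6 m/s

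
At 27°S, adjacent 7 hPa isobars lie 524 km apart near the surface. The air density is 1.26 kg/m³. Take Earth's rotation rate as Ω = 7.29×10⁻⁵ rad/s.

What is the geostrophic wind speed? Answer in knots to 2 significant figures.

Coriolis parameter at 27°S:
f = 2Ω sin φ = 2 × 7.29×10⁻⁵ × sin 27° = 6.62×10⁻⁵ s⁻¹
Pressure gradient: |∂P/∂n| = 700 Pa / 524000 m = 1.34×10⁻³ Pa/m
Geostrophic balance (pressure-gradient force = Coriolis force):
V_g = (1/(fρ)) |∂P/∂n| = 1.34×10⁻³ / (6.62×10⁻⁵ × 1.26) = 16.0 m/s
Converting: 16.0 m/s × 1.944 = 31 knots

31 knots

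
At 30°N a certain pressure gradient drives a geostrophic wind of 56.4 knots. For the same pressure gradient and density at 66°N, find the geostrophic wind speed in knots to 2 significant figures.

With the same pressure gradient and density, V_g ∝ 1/f ∝ 1/sin φ.
V₂ = V₁ · sin φ₁ / sin φ₂ = 56.4 × sin 30° / sin 66°
V₂ = 56.4 × 0.5000/0.9135 = 31 knots

31 knots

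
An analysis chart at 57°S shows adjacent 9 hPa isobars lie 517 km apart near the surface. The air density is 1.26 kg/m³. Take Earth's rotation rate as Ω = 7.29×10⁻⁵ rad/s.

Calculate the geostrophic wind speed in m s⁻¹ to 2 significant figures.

Coriolis parameter at 57°S:
f = 2Ω sin φ = 2 × 7.29×10⁻⁵ × sin 57° = 1.22×10⁻⁴ s⁻¹
Pressure gradient: |∂P/∂n| = 900 Pa / 517000 m = 1.74×10⁻³ Pa/m
Geostrophic balance (pressure-gradient force = Coriolis force):
V_g = (1/(fρ)) |∂P/∂n| = 1.74×10⁻³ / (1.22×10⁻⁴ × 1.26) = 11.3 m/s

11 m s⁻¹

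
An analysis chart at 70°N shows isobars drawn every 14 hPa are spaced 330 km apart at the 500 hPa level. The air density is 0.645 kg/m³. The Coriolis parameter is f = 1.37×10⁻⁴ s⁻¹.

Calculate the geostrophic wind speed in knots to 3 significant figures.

93.3 knots

Pressure gradient: |∂P/∂n| = 1400 Pa / 330000 m = 4.24×10⁻³ Pa/m
Geostrophic balance (pressure-gradient force = Coriolis force):
V_g = (1/(fρ)) |∂P/∂n| = 4.24×10⁻³ / (1.37×10⁻⁴ × 0.645) = 48.0 m/s
Converting: 48.0 m/s × 1.944 = 93.3 knots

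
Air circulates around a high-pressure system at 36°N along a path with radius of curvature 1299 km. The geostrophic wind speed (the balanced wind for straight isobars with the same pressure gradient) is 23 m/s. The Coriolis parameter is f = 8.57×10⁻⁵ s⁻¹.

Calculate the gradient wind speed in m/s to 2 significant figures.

32 m/s

Around a high, pressure-gradient force acts outward with centrifugal, so Coriolis balances both:
fV = (1/ρ)|∂P/∂n| + V²/R  →  V² − fR·V + fR·V_g = 0
With fR = 8.57×10⁻⁵ × 1299×10³ m = 111 m/s:
V = [fR − √((fR)² − 4 fR V_g)]/2 = [111 − √(111² − 4×111×23)]/2 = 32.5 m/s
Supergeostrophic (V > V_g = 23 m/s), as expected around a high.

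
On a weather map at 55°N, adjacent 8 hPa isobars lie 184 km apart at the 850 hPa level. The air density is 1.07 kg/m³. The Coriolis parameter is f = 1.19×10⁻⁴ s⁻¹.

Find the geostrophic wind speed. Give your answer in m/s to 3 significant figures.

34.1 m/s

Pressure gradient: |∂P/∂n| = 800 Pa / 184000 m = 4.35×10⁻³ Pa/m
Geostrophic balance (pressure-gradient force = Coriolis force):
V_g = (1/(fρ)) |∂P/∂n| = 4.35×10⁻³ / (1.19×10⁻⁴ × 1.07) = 34.1 m/s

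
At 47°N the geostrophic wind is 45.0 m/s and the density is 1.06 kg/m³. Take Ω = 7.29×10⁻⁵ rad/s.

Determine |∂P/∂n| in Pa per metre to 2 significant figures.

5.1×10⁻³ Pa/m

Coriolis parameter at 47°N:
f = 2Ω sin φ = 2 × 7.29×10⁻⁵ × sin 47° = 1.07×10⁻⁴ s⁻¹
Geostrophic balance rearranged: |∂P/∂n| = f ρ V_g
|∂P/∂n| = 1.07×10⁻⁴ × 1.06 × 45.0 = 5.09×10⁻³ Pa/m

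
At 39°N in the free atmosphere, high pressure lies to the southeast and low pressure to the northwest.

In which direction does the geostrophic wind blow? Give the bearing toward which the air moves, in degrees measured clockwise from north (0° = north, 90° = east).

The pressure-gradient force points toward the northwest (bearing 315°).
Geostrophic balance: in the Northern Hemisphere the Coriolis force deflects motion to the right, so the geostrophic wind blows 90° to the right of the pressure-gradient force (low pressure on the left).
Rotating 315° by 90° clockwise gives 045° — the wind blows toward the northeast.

045°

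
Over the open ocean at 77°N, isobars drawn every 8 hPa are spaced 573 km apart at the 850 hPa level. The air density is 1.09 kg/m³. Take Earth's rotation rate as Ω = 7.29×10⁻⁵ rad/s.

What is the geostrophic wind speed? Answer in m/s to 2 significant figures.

Coriolis parameter at 77°N:
f = 2Ω sin φ = 2 × 7.29×10⁻⁵ × sin 77° = 1.42×10⁻⁴ s⁻¹
Pressure gradient: |∂P/∂n| = 800 Pa / 573000 m = 1.40×10⁻³ Pa/m
Geostrophic balance (pressure-gradient force = Coriolis force):
V_g = (1/(fρ)) |∂P/∂n| = 1.40×10⁻³ / (1.42×10⁻⁴ × 1.09) = 9.02 m/s

9.0 m/s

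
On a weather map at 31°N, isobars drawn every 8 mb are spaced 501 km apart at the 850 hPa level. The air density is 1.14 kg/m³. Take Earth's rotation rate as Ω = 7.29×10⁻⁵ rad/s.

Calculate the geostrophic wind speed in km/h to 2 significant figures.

67 km/h

Coriolis parameter at 31°N:
f = 2Ω sin φ = 2 × 7.29×10⁻⁵ × sin 31° = 7.51×10⁻⁵ s⁻¹
Pressure gradient: |∂P/∂n| = 800 Pa / 501000 m = 1.60×10⁻³ Pa/m
Geostrophic balance (pressure-gradient force = Coriolis force):
V_g = (1/(fρ)) |∂P/∂n| = 1.60×10⁻³ / (7.51×10⁻⁵ × 1.14) = 18.7 m/s
Converting: 18.7 m/s × 3.6 = 67 km/h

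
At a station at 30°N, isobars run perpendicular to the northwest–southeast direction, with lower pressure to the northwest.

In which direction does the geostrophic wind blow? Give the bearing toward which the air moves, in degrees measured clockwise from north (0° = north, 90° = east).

045°

The pressure-gradient force points toward the northwest (bearing 315°).
Geostrophic balance: in the Northern Hemisphere the Coriolis force deflects motion to the right, so the geostrophic wind blows 90° to the right of the pressure-gradient force (low pressure on the left).
Rotating 315° by 90° clockwise gives 045° — the wind blows toward the northeast.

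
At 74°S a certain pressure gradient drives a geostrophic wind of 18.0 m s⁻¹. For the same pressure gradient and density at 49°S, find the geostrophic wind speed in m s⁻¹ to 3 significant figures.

With the same pressure gradient and density, V_g ∝ 1/f ∝ 1/sin φ.
V₂ = V₁ · sin φ₁ / sin φ₂ = 18.0 × sin 74° / sin 49°
V₂ = 18.0 × 0.9613/0.7547 = 22.9 m s⁻¹

22.9 m s⁻¹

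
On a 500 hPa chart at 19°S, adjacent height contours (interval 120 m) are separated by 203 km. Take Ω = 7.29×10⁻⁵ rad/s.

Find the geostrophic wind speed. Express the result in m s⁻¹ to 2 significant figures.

Coriolis parameter at 19°S:
f = 2Ω sin φ = 2 × 7.29×10⁻⁵ × sin 19° = 4.75×10⁻⁵ s⁻¹
Height gradient: |∂Z/∂n| = 120 m / 203000 m = 5.91×10⁻⁴
On a pressure surface, geostrophic balance gives V_g = (g/f)|∂Z/∂n|:
V_g = 9.81 × 5.91×10⁻⁴ / 4.75×10⁻⁵ = 122 m/s

120 m s⁻¹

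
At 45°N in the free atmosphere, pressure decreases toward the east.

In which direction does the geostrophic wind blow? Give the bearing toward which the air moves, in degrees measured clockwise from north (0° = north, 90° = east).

The pressure-gradient force points toward the east (bearing 090°).
Geostrophic balance: in the Northern Hemisphere the Coriolis force deflects motion to the right, so the geostrophic wind blows 90° to the right of the pressure-gradient force (low pressure on the left).
Rotating 090° by 90° clockwise gives 180° — the wind blows toward the south.

180°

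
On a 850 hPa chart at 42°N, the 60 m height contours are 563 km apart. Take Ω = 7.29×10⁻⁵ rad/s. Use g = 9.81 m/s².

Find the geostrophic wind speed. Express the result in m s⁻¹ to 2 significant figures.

Coriolis parameter at 42°N:
f = 2Ω sin φ = 2 × 7.29×10⁻⁵ × sin 42° = 9.76×10⁻⁵ s⁻¹
Height gradient: |∂Z/∂n| = 60 m / 563000 m = 1.07×10⁻⁴
On a pressure surface, geostrophic balance gives V_g = (g/f)|∂Z/∂n|:
V_g = 9.81 × 1.07×10⁻⁴ / 9.76×10⁻⁵ = 10.7 m/s

11 m s⁻¹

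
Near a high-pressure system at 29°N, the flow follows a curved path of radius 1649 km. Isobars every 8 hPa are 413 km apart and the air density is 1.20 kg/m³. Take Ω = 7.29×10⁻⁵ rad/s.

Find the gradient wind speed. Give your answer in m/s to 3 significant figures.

31.2 m/s

Coriolis parameter at 29°N:
f = 2Ω sin φ = 2 × 7.29×10⁻⁵ × sin 29° = 7.07×10⁻⁵ s⁻¹
Pressure gradient: |∂P/∂n| = 800 Pa / 413000 m = 1.94×10⁻³ Pa/m
Geostrophic speed: V_g = |∂P/∂n|/(fρ) = 1.94×10⁻³/(7.07×10⁻⁵ × 1.20) = 22.8 m/s
Around a high, pressure-gradient force acts outward with centrifugal, so Coriolis balances both:
fV = (1/ρ)|∂P/∂n| + V²/R  →  V² − fR·V + fR·V_g = 0
With fR = 7.07×10⁻⁵ × 1649×10³ m = 117 m/s:
V = [fR − √((fR)² − 4 fR V_g)]/2 = [117 − √(117² − 4×117×22.8)]/2 = 31.2 m/s
Supergeostrophic (V > V_g = 22.8 m/s), as expected around a high.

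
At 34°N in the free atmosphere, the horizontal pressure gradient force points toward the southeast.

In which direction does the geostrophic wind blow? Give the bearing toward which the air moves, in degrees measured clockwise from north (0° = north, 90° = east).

225°

The pressure-gradient force points toward the southeast (bearing 135°).
Geostrophic balance: in the Northern Hemisphere the Coriolis force deflects motion to the right, so the geostrophic wind blows 90° to the right of the pressure-gradient force (low pressure on the left).
Rotating 135° by 90° clockwise gives 225° — the wind blows toward the southwest.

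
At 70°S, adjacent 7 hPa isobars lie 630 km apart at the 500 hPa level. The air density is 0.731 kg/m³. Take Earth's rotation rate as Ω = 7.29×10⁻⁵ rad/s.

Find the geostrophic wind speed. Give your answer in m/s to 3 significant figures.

11.1 m/s

Coriolis parameter at 70°S:
f = 2Ω sin φ = 2 × 7.29×10⁻⁵ × sin 70° = 1.37×10⁻⁴ s⁻¹
Pressure gradient: |∂P/∂n| = 700 Pa / 630000 m = 1.11×10⁻³ Pa/m
Geostrophic balance (pressure-gradient force = Coriolis force):
V_g = (1/(fρ)) |∂P/∂n| = 1.11×10⁻³ / (1.37×10⁻⁴ × 0.731) = 11.1 m/s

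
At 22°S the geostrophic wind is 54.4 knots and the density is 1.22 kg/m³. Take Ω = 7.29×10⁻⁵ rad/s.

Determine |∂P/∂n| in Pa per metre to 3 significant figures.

Coriolis parameter at 22°S:
f = 2Ω sin φ = 2 × 7.29×10⁻⁵ × sin 22° = 5.46×10⁻⁵ s⁻¹
Wind speed in SI: 54.4 knots = 28.0 m/s
Geostrophic balance rearranged: |∂P/∂n| = f ρ V_g
|∂P/∂n| = 5.46×10⁻⁵ × 1.22 × 28.0 = 1.86×10⁻³ Pa/m

1.86×10⁻³ Pa/m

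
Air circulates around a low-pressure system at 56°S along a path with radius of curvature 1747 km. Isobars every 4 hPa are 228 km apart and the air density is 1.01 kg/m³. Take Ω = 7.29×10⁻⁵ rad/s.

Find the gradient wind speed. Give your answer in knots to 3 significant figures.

26.3 knots

Coriolis parameter at 56°S:
f = 2Ω sin φ = 2 × 7.29×10⁻⁵ × sin 56° = 1.21×10⁻⁴ s⁻¹
Pressure gradient: |∂P/∂n| = 400 Pa / 228000 m = 1.75×10⁻³ Pa/m
Geostrophic speed: V_g = |∂P/∂n|/(fρ) = 1.75×10⁻³/(1.21×10⁻⁴ × 1.01) = 14.4 m/s
Around a low, centrifugal force acts outward with Coriolis, so pressure-gradient force balances both:
(1/ρ)|∂P/∂n| = fV + V²/R  →  V² + fR·V − fR·V_g = 0
With fR = 1.21×10⁻⁴ × 1747×10³ m = 211 m/s:
V = [−fR + √((fR)² + 4 fR V_g)]/2 = [−211 + √(211² + 4×211×14.4)]/2 = 13.5 m/s
Subgeostrophic (V < V_g = 14.4 m/s), as expected around a low.
Converting: 13.5 m/s × 1.944 = 26.3 knots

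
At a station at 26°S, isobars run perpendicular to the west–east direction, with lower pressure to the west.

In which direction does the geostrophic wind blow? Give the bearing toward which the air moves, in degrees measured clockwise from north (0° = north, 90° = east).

180°

The pressure-gradient force points toward the west (bearing 270°).
Geostrophic balance: in the Southern Hemisphere the Coriolis force deflects motion to the left, so the geostrophic wind blows 90° to the left of the pressure-gradient force (low pressure on the right).
Rotating 270° by 90° counterclockwise gives 180° — the wind blows toward the south.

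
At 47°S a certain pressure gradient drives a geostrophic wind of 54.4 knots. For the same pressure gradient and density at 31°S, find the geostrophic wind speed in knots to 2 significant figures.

77 knots

With the same pressure gradient and density, V_g ∝ 1/f ∝ 1/sin φ.
V₂ = V₁ · sin φ₁ / sin φ₂ = 54.4 × sin 47° / sin 31°
V₂ = 54.4 × 0.7314/0.5150 = 77 knots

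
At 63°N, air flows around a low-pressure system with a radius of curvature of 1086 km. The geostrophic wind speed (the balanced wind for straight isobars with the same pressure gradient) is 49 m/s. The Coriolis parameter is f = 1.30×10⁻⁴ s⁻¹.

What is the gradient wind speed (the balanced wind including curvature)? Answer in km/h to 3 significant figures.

Around a low, centrifugal force acts outward with Coriolis, so pressure-gradient force balances both:
(1/ρ)|∂P/∂n| = fV + V²/R  →  V² + fR·V − fR·V_g = 0
With fR = 1.30×10⁻⁴ × 1086×10³ m = 141 m/s:
V = [−fR + √((fR)² + 4 fR V_g)]/2 = [−141 + √(141² + 4×141×49)]/2 = 38.5 m/s
Subgeostrophic (V < V_g = 49 m/s), as expected around a low.
Converting: 38.5 m/s × 3.6 = 139 km/h

139 km/h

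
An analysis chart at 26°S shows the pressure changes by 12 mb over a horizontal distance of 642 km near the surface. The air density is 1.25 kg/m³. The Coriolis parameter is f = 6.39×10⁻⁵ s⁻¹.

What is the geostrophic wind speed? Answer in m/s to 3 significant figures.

Pressure gradient: |∂P/∂n| = 1200 Pa / 642000 m = 1.87×10⁻³ Pa/m
Geostrophic balance (pressure-gradient force = Coriolis force):
V_g = (1/(fρ)) |∂P/∂n| = 1.87×10⁻³ / (6.39×10⁻⁵ × 1.25) = 23.4 m/s

23.4 m/s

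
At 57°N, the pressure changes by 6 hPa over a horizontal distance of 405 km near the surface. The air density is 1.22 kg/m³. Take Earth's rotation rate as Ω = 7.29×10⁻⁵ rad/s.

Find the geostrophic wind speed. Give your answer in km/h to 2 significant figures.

Coriolis parameter at 57°N:
f = 2Ω sin φ = 2 × 7.29×10⁻⁵ × sin 57° = 1.22×10⁻⁴ s⁻¹
Pressure gradient: |∂P/∂n| = 600 Pa / 405000 m = 1.48×10⁻³ Pa/m
Geostrophic balance (pressure-gradient force = Coriolis force):
V_g = (1/(fρ)) |∂P/∂n| = 1.48×10⁻³ / (1.22×10⁻⁴ × 1.22) = 9.93 m/s
Converting: 9.93 m/s × 3.6 = 36 km/h

36 km/h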